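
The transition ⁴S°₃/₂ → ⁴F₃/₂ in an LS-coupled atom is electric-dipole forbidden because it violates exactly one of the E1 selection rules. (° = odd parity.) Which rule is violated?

Parity must change: odd → even — ok.
ΔS = 0: S: 3/2 → 3/2 — ok.
ΔJ = 0, ±1 (not J=0↔0): J: 3/2 → 3/2, ΔJ = +0 — ok.
ΔL = 0, ±1 (not L=0↔0): L: 0 → 3, ΔL = +3 — fails.

the ΔL = 0, ±1 rule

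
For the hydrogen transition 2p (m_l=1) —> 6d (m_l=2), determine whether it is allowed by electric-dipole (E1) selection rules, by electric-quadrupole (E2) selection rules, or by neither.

E1

Δl = 2 − 1 = +1; l_i + l_f = 3.
Δm_l = +1.
E1 (Δl = ±1, |Δm_l| ≤ 1): satisfied.
E2 (Δl = 0,±2, l_i+l_f ≥ 2, |Δm_l| ≤ 2): not satisfied.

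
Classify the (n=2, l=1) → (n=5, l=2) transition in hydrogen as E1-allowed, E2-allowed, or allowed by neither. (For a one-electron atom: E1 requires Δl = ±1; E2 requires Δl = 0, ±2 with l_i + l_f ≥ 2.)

E1

Δl = 2 − 1 = +1; l_i + l_f = 3.
E1 (Δl = ±1): satisfied.
E2 (Δl = 0,±2, l_i+l_f ≥ 2): not satisfied.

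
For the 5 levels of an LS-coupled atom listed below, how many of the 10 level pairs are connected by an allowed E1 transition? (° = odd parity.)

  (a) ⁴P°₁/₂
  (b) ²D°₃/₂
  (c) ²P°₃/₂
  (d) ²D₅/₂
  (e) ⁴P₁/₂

3

(a)–(b): forbidden (parity, ΔS).
(a)–(c): forbidden (parity, ΔS).
(a)–(d): forbidden (ΔS, ΔJ).
(a)–(e): allowed.
(b)–(c): forbidden (parity).
(b)–(d): allowed.
(b)–(e): forbidden (ΔS).
(c)–(d): allowed.
(c)–(e): forbidden (ΔS).
(d)–(e): forbidden (parity, ΔS, ΔJ).
Allowed pairs: 3 of 10.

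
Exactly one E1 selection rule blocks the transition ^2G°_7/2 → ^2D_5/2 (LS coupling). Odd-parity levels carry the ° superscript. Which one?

Initial level: S=1/2, L=4, J=7/2, parity odd. Final level: S=1/2, L=2, J=5/2, parity even.
Parity must change: odd → even — passes.
ΔS = 0: S: 1/2 → 1/2 — passes.
ΔL = 0, ±1 (not L=0↔0): L: 4 → 2, ΔL = -2 — fails.
ΔJ = 0, ±1 (not J=0↔0): J: 7/2 → 5/2, ΔJ = -1 — passes.

the ΔL = 0, ±1 rule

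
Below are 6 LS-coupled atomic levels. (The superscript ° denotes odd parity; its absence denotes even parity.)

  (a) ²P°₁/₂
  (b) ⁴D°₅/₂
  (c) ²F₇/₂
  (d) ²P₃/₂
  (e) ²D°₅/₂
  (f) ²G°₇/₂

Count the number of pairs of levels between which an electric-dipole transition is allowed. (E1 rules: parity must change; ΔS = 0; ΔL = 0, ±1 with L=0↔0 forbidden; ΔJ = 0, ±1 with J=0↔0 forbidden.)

4

(a)–(b): forbidden (parity, ΔS, ΔJ).
(a)–(c): forbidden (ΔL, ΔJ).
(a)–(d): allowed.
(a)–(e): forbidden (parity, ΔJ).
(a)–(f): forbidden (parity, ΔL, ΔJ).
(b)–(c): forbidden (ΔS).
(b)–(d): forbidden (ΔS).
(b)–(e): forbidden (parity, ΔS).
(b)–(f): forbidden (parity, ΔS, ΔL).
(c)–(d): forbidden (parity, ΔL, ΔJ).
(c)–(e): allowed.
(c)–(f): allowed.
(d)–(e): allowed.
(d)–(f): forbidden (ΔL, ΔJ).
(e)–(f): forbidden (parity, ΔL).
Allowed pairs: 4 of 15.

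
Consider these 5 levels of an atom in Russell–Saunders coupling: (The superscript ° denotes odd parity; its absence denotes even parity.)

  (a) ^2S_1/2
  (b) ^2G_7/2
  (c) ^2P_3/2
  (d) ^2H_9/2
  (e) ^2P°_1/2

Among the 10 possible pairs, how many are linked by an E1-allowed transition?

(a)–(b): forbidden (parity, ΔL, ΔJ).
(a)–(c): forbidden (parity).
(a)–(d): forbidden (parity, ΔL, ΔJ).
(a)–(e): allowed.
(b)–(c): forbidden (parity, ΔL, ΔJ).
(b)–(d): forbidden (parity).
(b)–(e): forbidden (ΔL, ΔJ).
(c)–(d): forbidden (parity, ΔL, ΔJ).
(c)–(e): allowed.
(d)–(e): forbidden (ΔL, ΔJ).
Allowed pairs: 2 of 10.

2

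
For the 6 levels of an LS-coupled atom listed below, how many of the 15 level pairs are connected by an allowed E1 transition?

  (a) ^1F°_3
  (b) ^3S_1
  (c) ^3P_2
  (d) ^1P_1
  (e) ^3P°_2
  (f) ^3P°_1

(a)–(b): forbidden (ΔS, ΔL, ΔJ).
(a)–(c): forbidden (ΔS, ΔL).
(a)–(d): forbidden (ΔL, ΔJ).
(a)–(e): forbidden (parity, ΔS, ΔL).
(a)–(f): forbidden (parity, ΔS, ΔL, ΔJ).
(b)–(c): forbidden (parity).
(b)–(d): forbidden (parity, ΔS).
(b)–(e): allowed.
(b)–(f): allowed.
(c)–(d): forbidden (parity, ΔS).
(c)–(e): allowed.
(c)–(f): allowed.
(d)–(e): forbidden (ΔS).
(d)–(f): forbidden (ΔS).
(e)–(f): forbidden (parity).
Allowed pairs: 4 of 15.

4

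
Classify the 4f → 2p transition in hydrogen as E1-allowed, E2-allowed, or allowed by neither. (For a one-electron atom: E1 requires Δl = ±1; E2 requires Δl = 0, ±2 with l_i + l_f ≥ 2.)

Δl = 1 − 3 = -2; l_i + l_f = 4.
E1 (Δl = ±1): not satisfied.
E2 (Δl = 0,±2, l_i+l_f ≥ 2): satisfied.

E2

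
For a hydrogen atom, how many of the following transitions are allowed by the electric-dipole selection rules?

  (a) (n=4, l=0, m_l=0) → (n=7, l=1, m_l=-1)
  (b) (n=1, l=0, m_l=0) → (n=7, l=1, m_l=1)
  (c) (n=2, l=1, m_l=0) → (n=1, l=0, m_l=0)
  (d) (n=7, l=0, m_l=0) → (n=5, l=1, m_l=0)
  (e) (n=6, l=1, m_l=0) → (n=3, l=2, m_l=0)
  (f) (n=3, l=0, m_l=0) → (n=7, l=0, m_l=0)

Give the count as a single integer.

(a) allowed
(b) allowed
(c) allowed
(d) allowed
(e) allowed
(f) forbidden — Δl = +0 (E1 requires Δl = ±1)
Total allowed: 5 of 6.

5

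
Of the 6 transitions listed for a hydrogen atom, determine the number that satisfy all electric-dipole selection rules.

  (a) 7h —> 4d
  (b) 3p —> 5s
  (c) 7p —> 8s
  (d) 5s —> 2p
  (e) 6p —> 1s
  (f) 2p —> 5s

(a) forbidden — Δl = -3 (E1 requires Δl = ±1)
(b) allowed
(c) allowed
(d) allowed
(e) allowed
(f) allowed
Total allowed: 5 of 6.

5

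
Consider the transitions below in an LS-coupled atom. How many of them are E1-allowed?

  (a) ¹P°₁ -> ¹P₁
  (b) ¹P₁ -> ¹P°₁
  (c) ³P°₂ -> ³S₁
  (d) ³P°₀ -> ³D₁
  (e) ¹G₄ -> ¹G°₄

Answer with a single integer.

(a) allowed
(b) allowed
(c) allowed
(d) allowed
(e) allowed
Total allowed: 5 of 5.

5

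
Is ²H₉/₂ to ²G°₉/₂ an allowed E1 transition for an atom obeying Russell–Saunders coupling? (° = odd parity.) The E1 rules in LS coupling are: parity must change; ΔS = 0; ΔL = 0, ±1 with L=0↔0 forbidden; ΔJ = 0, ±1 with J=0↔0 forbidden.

allowed

Initial level: S=1/2, L=5, J=9/2, parity even. Final level: S=1/2, L=4, J=9/2, parity odd.
Parity must change: even → odd — ✓.
ΔS = 0: S: 1/2 → 1/2 — ✓.
ΔL = 0, ±1 (not L=0↔0): L: 5 → 4, ΔL = -1 — ✓.
ΔJ = 0, ±1 (not J=0↔0): J: 9/2 → 9/2, ΔJ = +0 — ✓.
All four E1 rules are satisfied.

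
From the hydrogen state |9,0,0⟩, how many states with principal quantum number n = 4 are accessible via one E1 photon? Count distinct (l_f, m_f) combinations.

E1 requires Δl = ±1, so l_f ∈ {-1, 1}; with 0 ≤ l_f ≤ n_f−1 = 3, the allowed l_f values are {1}.
For l_f = 1: m_f ∈ {m_i−1, m_i, m_i+1} ∩ [−1, 1] = {-1, 0, 1} → 3 states.
Total: 3.

3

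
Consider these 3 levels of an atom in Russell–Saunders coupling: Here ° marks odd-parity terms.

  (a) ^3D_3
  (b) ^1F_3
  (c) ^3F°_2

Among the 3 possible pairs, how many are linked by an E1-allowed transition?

(a)–(b): forbidden (parity, ΔS).
(a)–(c): allowed.
(b)–(c): forbidden (ΔS).
Allowed pairs: 1 of 3.

1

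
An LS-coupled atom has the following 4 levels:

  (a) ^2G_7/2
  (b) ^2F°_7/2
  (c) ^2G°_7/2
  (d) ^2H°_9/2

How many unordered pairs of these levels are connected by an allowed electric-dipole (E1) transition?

(a)–(b): allowed.
(a)–(c): allowed.
(a)–(d): allowed.
(b)–(c): forbidden (parity).
(b)–(d): forbidden (parity, ΔL).
(c)–(d): forbidden (parity).
Allowed pairs: 3 of 6.

3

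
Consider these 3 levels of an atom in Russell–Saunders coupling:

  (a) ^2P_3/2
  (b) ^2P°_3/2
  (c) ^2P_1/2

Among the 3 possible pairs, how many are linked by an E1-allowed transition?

(a)–(b): allowed.
(a)–(c): forbidden (parity).
(b)–(c): allowed.
Allowed pairs: 2 of 3.

2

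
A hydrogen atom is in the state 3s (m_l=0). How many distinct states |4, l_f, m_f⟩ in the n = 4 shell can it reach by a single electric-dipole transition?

3

E1 requires Δl = ±1, so l_f ∈ {-1, 1}; with 0 ≤ l_f ≤ n_f−1 = 3, the allowed l_f values are {1}.
For l_f = 1: m_f ∈ {m_i−1, m_i, m_i+1} ∩ [−1, 1] = {-1, 0, 1} → 3 states.
Total: 3.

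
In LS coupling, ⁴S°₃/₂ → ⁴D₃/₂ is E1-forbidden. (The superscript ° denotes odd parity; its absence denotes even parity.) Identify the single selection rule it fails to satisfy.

the ΔL = 0, ±1 rule

Parity must change: odd → even — ok.
ΔS = 0: S: 3/2 → 3/2 — ok.
ΔL = 0, ±1 (not L=0↔0): L: 0 → 2, ΔL = +2 — fails.
ΔJ = 0, ±1 (not J=0↔0): J: 3/2 → 3/2, ΔJ = +0 — ok.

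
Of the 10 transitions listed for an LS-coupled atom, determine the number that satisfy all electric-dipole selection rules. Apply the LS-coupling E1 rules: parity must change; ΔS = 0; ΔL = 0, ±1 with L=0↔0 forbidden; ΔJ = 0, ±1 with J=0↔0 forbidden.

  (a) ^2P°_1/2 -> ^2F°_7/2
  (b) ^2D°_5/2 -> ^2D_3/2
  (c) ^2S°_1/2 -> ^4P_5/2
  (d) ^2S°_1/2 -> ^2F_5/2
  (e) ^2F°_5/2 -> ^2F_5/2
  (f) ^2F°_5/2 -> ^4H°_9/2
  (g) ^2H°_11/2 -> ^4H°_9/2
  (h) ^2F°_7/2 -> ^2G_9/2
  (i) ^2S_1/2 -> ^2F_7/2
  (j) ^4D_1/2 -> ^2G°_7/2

3

(a) forbidden (parity, ΔL, ΔJ fail)
(b) allowed
(c) forbidden (ΔS, ΔJ fail)
(d) forbidden (ΔL, ΔJ fail)
(e) allowed
(f) forbidden (parity, ΔS, ΔL, ΔJ fail)
(g) forbidden (parity, ΔS fail)
(h) allowed
(i) forbidden (parity, ΔL, ΔJ fail)
(j) forbidden (ΔS, ΔL, ΔJ fail)
Total allowed: 3 of 10.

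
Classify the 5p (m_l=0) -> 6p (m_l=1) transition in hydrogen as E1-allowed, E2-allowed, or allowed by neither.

E2

Δl = 1 − 1 = +0; l_i + l_f = 2.
Δm_l = +1.
E1 (Δl = ±1, |Δm_l| ≤ 1): not satisfied.
E2 (Δl = 0,±2, l_i+l_f ≥ 2, |Δm_l| ≤ 2): satisfied.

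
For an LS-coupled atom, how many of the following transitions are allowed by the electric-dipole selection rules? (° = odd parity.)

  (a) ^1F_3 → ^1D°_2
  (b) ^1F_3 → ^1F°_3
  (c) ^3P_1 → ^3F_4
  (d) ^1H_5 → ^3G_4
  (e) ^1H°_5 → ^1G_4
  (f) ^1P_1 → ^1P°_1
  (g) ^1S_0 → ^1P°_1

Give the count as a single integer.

5

(a) allowed
(b) allowed
(c) forbidden (parity, ΔL, ΔJ fail)
(d) forbidden (parity, ΔS fail)
(e) allowed
(f) allowed
(g) allowed
Total allowed: 5 of 7.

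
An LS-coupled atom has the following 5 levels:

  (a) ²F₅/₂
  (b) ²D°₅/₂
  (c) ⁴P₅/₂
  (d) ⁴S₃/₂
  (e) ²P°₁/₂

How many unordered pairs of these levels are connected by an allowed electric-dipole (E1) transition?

1

(a)–(b): allowed.
(a)–(c): forbidden (parity, ΔS, ΔL).
(a)–(d): forbidden (parity, ΔS, ΔL).
(a)–(e): forbidden (ΔL, ΔJ).
(b)–(c): forbidden (ΔS).
(b)–(d): forbidden (ΔS, ΔL).
(b)–(e): forbidden (parity, ΔJ).
(c)–(d): forbidden (parity).
(c)–(e): forbidden (ΔS, ΔJ).
(d)–(e): forbidden (ΔS).
Allowed pairs: 1 of 10.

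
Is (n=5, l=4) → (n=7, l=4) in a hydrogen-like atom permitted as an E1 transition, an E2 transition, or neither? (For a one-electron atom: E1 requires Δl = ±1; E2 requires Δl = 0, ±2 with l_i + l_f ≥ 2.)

E2

Δl = 4 − 4 = +0; l_i + l_f = 8.
E1 (Δl = ±1): not satisfied.
E2 (Δl = 0,±2, l_i+l_f ≥ 2): satisfied.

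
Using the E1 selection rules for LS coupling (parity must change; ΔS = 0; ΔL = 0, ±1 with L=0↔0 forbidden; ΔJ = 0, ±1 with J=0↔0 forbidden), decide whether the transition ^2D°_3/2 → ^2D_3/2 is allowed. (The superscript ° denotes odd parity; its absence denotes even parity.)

ΔS = 0: S: 1/2 → 1/2 — ok.
ΔJ = 0, ±1 (not J=0↔0): J: 3/2 → 3/2, ΔJ = +0 — ok.
ΔL = 0, ±1 (not L=0↔0): L: 2 → 2, ΔL = +0 — ok.
Parity must change: odd → even — ok.
All four E1 rules are satisfied.

allowed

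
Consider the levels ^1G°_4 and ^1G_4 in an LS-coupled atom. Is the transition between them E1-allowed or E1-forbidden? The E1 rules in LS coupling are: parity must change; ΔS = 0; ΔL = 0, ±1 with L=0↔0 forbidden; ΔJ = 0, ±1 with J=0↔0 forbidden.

allowed

ΔS = 0: S: 0 → 0 — ✓.
Parity must change: odd → even — ✓.
ΔL = 0, ±1 (not L=0↔0): L: 4 → 4, ΔL = +0 — ✓.
ΔJ = 0, ±1 (not J=0↔0): J: 4 → 4, ΔJ = +0 — ✓.
All four E1 rules are satisfied.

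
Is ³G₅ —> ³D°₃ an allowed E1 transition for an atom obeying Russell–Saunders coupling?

forbidden

Reading off the term symbols: S 1→1, L 4→2, J 5→3, parity even→odd.
Parity must change: even → odd — ok.
ΔS = 0: S: 1 → 1 — ok.
ΔL = 0, ±1 (not L=0↔0): L: 4 → 2, ΔL = -2 — fails.
ΔJ = 0, ±1 (not J=0↔0): J: 5 → 3, ΔJ = -2 — fails.
Rule(s) violated: ΔL, ΔJ.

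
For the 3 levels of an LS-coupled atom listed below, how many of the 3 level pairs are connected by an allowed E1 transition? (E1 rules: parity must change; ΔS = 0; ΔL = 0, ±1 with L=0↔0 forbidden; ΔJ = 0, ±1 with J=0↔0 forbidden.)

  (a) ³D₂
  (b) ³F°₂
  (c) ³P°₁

(a)–(b): allowed.
(a)–(c): allowed.
(b)–(c): forbidden (parity, ΔL).
Allowed pairs: 2 of 3.

2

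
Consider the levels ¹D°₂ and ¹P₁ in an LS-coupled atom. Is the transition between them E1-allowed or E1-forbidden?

ΔJ = 0, ±1 (not J=0↔0): J: 2 → 1, ΔJ = -1 — ✓.
Parity must change: odd → even — ✓.
ΔL = 0, ±1 (not L=0↔0): L: 2 → 1, ΔL = -1 — ✓.
ΔS = 0: S: 0 → 0 — ✓.
All four E1 rules are satisfied.

allowed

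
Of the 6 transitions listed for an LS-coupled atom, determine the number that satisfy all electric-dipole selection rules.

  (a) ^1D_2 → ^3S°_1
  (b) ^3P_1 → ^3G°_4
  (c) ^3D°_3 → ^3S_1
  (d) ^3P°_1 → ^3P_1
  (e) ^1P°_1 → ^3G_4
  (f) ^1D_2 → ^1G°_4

1

(a) forbidden (ΔS, ΔL fail)
(b) forbidden (ΔL, ΔJ fail)
(c) forbidden (ΔL, ΔJ fail)
(d) allowed
(e) forbidden (ΔS, ΔL, ΔJ fail)
(f) forbidden (ΔL, ΔJ fail)
Total allowed: 1 of 6.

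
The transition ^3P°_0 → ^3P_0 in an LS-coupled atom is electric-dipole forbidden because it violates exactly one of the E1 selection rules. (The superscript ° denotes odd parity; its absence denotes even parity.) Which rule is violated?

Initial level: S=1, L=1, J=0, parity odd. Final level: S=1, L=1, J=0, parity even.
ΔJ = 0, ±1 (not J=0↔0): J: 0 → 0, ΔJ = +0 — fails.
ΔL = 0, ±1 (not L=0↔0): L: 1 → 1, ΔL = +0 — ok.
ΔS = 0: S: 1 → 1 — ok.
Parity must change: odd → even — ok.

the J=0 ↔ J=0 exclusion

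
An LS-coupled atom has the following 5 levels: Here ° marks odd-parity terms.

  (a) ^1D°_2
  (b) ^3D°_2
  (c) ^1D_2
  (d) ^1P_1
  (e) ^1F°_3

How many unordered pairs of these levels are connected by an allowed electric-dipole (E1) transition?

3

(a)–(b): forbidden (parity, ΔS).
(a)–(c): allowed.
(a)–(d): allowed.
(a)–(e): forbidden (parity).
(b)–(c): forbidden (ΔS).
(b)–(d): forbidden (ΔS).
(b)–(e): forbidden (parity, ΔS).
(c)–(d): forbidden (parity).
(c)–(e): allowed.
(d)–(e): forbidden (ΔL, ΔJ).
Allowed pairs: 3 of 10.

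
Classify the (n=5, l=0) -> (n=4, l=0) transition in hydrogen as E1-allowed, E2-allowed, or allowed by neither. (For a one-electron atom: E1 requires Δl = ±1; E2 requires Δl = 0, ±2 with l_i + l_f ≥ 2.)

neither

Δl = 0 − 0 = +0; l_i + l_f = 0.
E1 (Δl = ±1): not satisfied.
E2 (Δl = 0,±2, l_i+l_f ≥ 2): not satisfied.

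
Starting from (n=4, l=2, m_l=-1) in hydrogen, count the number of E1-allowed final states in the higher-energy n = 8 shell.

E1 requires Δl = ±1, so l_f ∈ {1, 3}; with 0 ≤ l_f ≤ n_f−1 = 7, the allowed l_f values are {1, 3}.
For l_f = 1: m_f ∈ {m_i−1, m_i, m_i+1} ∩ [−1, 1] = {-1, 0} → 2 states.
For l_f = 3: m_f ∈ {m_i−1, m_i, m_i+1} ∩ [−3, 3] = {-2, -1, 0} → 3 states.
Total: 5.

5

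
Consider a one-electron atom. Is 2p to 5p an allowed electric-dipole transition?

l: 1 → 1 (Δl = +0). Δl = ±1 fails.
The transition is electric-dipole forbidden.

forbidden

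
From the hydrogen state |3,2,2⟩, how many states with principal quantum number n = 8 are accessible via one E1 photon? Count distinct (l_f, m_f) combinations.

4

E1 requires Δl = ±1, so l_f ∈ {1, 3}; with 0 ≤ l_f ≤ n_f−1 = 7, the allowed l_f values are {1, 3}.
For l_f = 1: m_f ∈ {m_i−1, m_i, m_i+1} ∩ [−1, 1] = {1} → 1 state.
For l_f = 3: m_f ∈ {m_i−1, m_i, m_i+1} ∩ [−3, 3] = {1, 2, 3} → 3 states.
Total: 4.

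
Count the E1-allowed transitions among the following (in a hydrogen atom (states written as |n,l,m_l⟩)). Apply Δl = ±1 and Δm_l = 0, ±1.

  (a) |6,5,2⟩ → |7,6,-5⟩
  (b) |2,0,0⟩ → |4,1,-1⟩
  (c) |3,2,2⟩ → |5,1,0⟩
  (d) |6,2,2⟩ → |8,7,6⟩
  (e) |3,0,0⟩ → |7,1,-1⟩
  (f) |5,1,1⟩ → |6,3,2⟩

(a) forbidden — Δm_l = -7 (E1 requires Δm_l = 0, ±1)
(b) allowed
(c) forbidden — Δm_l = -2 (E1 requires Δm_l = 0, ±1)
(d) forbidden — Δl = +5 (E1 requires Δl = ±1); Δm_l = +4 (E1 requires Δm_l = 0, ±1)
(e) allowed
(f) forbidden — Δl = +2 (E1 requires Δl = ±1)
Total allowed: 2 of 6.

2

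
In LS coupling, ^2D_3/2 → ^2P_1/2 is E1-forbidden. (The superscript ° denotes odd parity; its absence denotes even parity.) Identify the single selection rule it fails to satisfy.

Initial level: S=1/2, L=2, J=3/2, parity even. Final level: S=1/2, L=1, J=1/2, parity even.
Parity must change: even → even — fails.
ΔS = 0: S: 1/2 → 1/2 — passes.
ΔL = 0, ±1 (not L=0↔0): L: 2 → 1, ΔL = -1 — passes.
ΔJ = 0, ±1 (not J=0↔0): J: 3/2 → 1/2, ΔJ = -1 — passes.

parity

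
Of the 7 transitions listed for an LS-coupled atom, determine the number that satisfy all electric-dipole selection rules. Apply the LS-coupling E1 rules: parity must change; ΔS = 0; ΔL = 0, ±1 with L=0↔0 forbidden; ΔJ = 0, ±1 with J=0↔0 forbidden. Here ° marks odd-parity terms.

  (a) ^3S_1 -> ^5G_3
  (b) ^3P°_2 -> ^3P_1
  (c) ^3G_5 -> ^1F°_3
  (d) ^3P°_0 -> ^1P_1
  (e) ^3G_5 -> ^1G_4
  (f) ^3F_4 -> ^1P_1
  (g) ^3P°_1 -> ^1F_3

(a) forbidden (parity, ΔS, ΔL, ΔJ fail)
(b) allowed
(c) forbidden (ΔS, ΔJ fail)
(d) forbidden (ΔS fails)
(e) forbidden (parity, ΔS fail)
(f) forbidden (parity, ΔS, ΔL, ΔJ fail)
(g) forbidden (ΔS, ΔL, ΔJ fail)
Total allowed: 1 of 7.

1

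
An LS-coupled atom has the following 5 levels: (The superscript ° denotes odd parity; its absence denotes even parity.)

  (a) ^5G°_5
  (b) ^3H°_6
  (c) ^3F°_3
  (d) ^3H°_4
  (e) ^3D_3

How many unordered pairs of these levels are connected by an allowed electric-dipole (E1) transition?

1

(a)–(b): forbidden (parity, ΔS).
(a)–(c): forbidden (parity, ΔS, ΔJ).
(a)–(d): forbidden (parity, ΔS).
(a)–(e): forbidden (ΔS, ΔL, ΔJ).
(b)–(c): forbidden (parity, ΔL, ΔJ).
(b)–(d): forbidden (parity, ΔJ).
(b)–(e): forbidden (ΔL, ΔJ).
(c)–(d): forbidden (parity, ΔL).
(c)–(e): allowed.
(d)–(e): forbidden (ΔL).
Allowed pairs: 1 of 10.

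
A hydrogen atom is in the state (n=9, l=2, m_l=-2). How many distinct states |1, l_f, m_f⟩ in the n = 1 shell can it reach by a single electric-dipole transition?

E1 requires l_f ∈ {1, 3}, but neither lies in [0, 0], so no final state is reachable.
Total: 0.

0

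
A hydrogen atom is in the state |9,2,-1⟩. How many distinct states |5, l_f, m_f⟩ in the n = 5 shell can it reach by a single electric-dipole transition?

5

E1 requires Δl = ±1, so l_f ∈ {1, 3}; with 0 ≤ l_f ≤ n_f−1 = 4, the allowed l_f values are {1, 3}.
For l_f = 1: m_f ∈ {m_i−1, m_i, m_i+1} ∩ [−1, 1] = {-1, 0} → 2 states.
For l_f = 3: m_f ∈ {m_i−1, m_i, m_i+1} ∩ [−3, 3] = {-2, -1, 0} → 3 states.
Total: 5.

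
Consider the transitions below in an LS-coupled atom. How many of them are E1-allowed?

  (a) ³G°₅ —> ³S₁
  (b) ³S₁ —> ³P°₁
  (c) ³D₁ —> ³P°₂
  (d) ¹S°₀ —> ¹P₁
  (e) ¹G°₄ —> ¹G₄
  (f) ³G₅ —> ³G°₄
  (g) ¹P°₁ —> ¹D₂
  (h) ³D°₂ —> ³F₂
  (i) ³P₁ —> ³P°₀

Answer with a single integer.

8

(a) forbidden (ΔL, ΔJ fail)
(b) allowed
(c) allowed
(d) allowed
(e) allowed
(f) allowed
(g) allowed
(h) allowed
(i) allowed
Total allowed: 8 of 9.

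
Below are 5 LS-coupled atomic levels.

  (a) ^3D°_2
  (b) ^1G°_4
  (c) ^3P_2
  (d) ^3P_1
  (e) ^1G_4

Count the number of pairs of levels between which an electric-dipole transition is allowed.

(a)–(b): forbidden (parity, ΔS, ΔL, ΔJ).
(a)–(c): allowed.
(a)–(d): allowed.
(a)–(e): forbidden (ΔS, ΔL, ΔJ).
(b)–(c): forbidden (ΔS, ΔL, ΔJ).
(b)–(d): forbidden (ΔS, ΔL, ΔJ).
(b)–(e): allowed.
(c)–(d): forbidden (parity).
(c)–(e): forbidden (parity, ΔS, ΔL, ΔJ).
(d)–(e): forbidden (parity, ΔS, ΔL, ΔJ).
Allowed pairs: 3 of 10.

3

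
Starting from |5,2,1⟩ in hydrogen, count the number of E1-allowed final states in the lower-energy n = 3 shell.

2

E1 requires Δl = ±1, so l_f ∈ {1, 3}; with 0 ≤ l_f ≤ n_f−1 = 2, the allowed l_f values are {1}.
For l_f = 1: m_f ∈ {m_i−1, m_i, m_i+1} ∩ [−1, 1] = {0, 1} → 2 states.
Total: 2.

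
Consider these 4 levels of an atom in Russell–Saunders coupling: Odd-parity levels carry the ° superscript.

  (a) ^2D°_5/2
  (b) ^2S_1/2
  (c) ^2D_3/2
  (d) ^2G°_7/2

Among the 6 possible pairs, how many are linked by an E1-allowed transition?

1

(a)–(b): forbidden (ΔL, ΔJ).
(a)–(c): allowed.
(a)–(d): forbidden (parity, ΔL).
(b)–(c): forbidden (parity, ΔL).
(b)–(d): forbidden (ΔL, ΔJ).
(c)–(d): forbidden (ΔL, ΔJ).
Allowed pairs: 1 of 6.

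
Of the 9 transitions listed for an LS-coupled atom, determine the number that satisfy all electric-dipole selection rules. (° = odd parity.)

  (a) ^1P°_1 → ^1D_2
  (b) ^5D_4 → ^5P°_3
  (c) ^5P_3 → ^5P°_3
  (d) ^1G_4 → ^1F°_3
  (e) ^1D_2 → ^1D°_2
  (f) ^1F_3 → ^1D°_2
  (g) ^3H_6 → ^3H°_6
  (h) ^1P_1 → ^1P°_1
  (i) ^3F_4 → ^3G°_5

9

(a) allowed
(b) allowed
(c) allowed
(d) allowed
(e) allowed
(f) allowed
(g) allowed
(h) allowed
(i) allowed
Total allowed: 9 of 9.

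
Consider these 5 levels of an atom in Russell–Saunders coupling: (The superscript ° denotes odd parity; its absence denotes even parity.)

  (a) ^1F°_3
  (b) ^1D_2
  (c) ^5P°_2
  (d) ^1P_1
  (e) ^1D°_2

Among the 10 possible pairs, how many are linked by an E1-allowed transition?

(a)–(b): allowed.
(a)–(c): forbidden (parity, ΔS, ΔL).
(a)–(d): forbidden (ΔL, ΔJ).
(a)–(e): forbidden (parity).
(b)–(c): forbidden (ΔS).
(b)–(d): forbidden (parity).
(b)–(e): allowed.
(c)–(d): forbidden (ΔS).
(c)–(e): forbidden (parity, ΔS).
(d)–(e): allowed.
Allowed pairs: 3 of 10.

3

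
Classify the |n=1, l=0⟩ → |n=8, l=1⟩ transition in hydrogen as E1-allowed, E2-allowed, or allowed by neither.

Δl = 1 − 0 = +1; l_i + l_f = 1.
E1 (Δl = ±1): satisfied.
E2 (Δl = 0,±2, l_i+l_f ≥ 2): not satisfied.

E1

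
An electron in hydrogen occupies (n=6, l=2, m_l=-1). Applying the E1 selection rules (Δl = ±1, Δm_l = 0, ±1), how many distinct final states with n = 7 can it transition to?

E1 requires Δl = ±1, so l_f ∈ {1, 3}; with 0 ≤ l_f ≤ n_f−1 = 6, the allowed l_f values are {1, 3}.
For l_f = 1: m_f ∈ {m_i−1, m_i, m_i+1} ∩ [−1, 1] = {-1, 0} → 2 states.
For l_f = 3: m_f ∈ {m_i−1, m_i, m_i+1} ∩ [−3, 3] = {-2, -1, 0} → 3 states.
Total: 5.

5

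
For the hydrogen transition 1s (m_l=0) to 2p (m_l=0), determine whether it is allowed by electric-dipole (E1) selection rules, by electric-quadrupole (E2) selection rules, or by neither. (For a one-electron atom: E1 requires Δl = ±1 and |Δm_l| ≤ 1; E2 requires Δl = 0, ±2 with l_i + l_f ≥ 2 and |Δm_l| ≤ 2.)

Δl = 1 − 0 = +1; l_i + l_f = 1.
Δm_l = +0.
E1 (Δl = ±1, |Δm_l| ≤ 1): satisfied.
E2 (Δl = 0,±2, l_i+l_f ≥ 2, |Δm_l| ≤ 2): not satisfied.

E1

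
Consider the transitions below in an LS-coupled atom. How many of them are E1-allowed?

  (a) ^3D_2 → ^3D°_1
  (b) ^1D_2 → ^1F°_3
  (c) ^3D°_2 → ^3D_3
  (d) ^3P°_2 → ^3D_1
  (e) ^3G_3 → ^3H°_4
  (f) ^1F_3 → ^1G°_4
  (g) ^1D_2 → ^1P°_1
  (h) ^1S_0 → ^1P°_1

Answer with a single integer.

8

(a) allowed
(b) allowed
(c) allowed
(d) allowed
(e) allowed
(f) allowed
(g) allowed
(h) allowed
Total allowed: 8 of 8.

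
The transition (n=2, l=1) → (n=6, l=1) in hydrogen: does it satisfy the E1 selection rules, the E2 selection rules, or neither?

E2

Δl = 1 − 1 = +0; l_i + l_f = 2.
E1 (Δl = ±1): not satisfied.
E2 (Δl = 0,±2, l_i+l_f ≥ 2): satisfied.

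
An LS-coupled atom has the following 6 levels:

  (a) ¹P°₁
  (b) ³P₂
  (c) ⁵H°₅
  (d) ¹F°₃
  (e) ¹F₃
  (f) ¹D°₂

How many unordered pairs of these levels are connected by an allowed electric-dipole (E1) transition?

(a)–(b): forbidden (ΔS).
(a)–(c): forbidden (parity, ΔS, ΔL, ΔJ).
(a)–(d): forbidden (parity, ΔL, ΔJ).
(a)–(e): forbidden (ΔL, ΔJ).
(a)–(f): forbidden (parity).
(b)–(c): forbidden (ΔS, ΔL, ΔJ).
(b)–(d): forbidden (ΔS, ΔL).
(b)–(e): forbidden (parity, ΔS, ΔL).
(b)–(f): forbidden (ΔS).
(c)–(d): forbidden (parity, ΔS, ΔL, ΔJ).
(c)–(e): forbidden (ΔS, ΔL, ΔJ).
(c)–(f): forbidden (parity, ΔS, ΔL, ΔJ).
(d)–(e): allowed.
(d)–(f): forbidden (parity).
(e)–(f): allowed.
Allowed pairs: 2 of 15.

2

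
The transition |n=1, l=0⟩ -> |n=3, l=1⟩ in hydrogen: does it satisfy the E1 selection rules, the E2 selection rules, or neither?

E1

Δl = 1 − 0 = +1; l_i + l_f = 1.
E1 (Δl = ±1): satisfied.
E2 (Δl = 0,±2, l_i+l_f ≥ 2): not satisfied.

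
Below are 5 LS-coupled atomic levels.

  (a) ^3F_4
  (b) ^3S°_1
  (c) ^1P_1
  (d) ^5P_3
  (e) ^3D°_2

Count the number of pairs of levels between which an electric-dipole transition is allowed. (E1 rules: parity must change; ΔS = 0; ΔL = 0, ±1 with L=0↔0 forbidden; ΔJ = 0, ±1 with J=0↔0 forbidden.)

(a)–(b): forbidden (ΔL, ΔJ).
(a)–(c): forbidden (parity, ΔS, ΔL, ΔJ).
(a)–(d): forbidden (parity, ΔS, ΔL).
(a)–(e): forbidden (ΔJ).
(b)–(c): forbidden (ΔS).
(b)–(d): forbidden (ΔS, ΔJ).
(b)–(e): forbidden (parity, ΔL).
(c)–(d): forbidden (parity, ΔS, ΔJ).
(c)–(e): forbidden (ΔS).
(d)–(e): forbidden (ΔS).
Allowed pairs: 0 of 10.

0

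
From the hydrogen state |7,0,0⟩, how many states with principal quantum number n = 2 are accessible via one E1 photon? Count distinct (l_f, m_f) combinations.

E1 requires Δl = ±1, so l_f ∈ {-1, 1}; with 0 ≤ l_f ≤ n_f−1 = 1, the allowed l_f values are {1}.
For l_f = 1: m_f ∈ {m_i−1, m_i, m_i+1} ∩ [−1, 1] = {-1, 0, 1} → 3 states.
Total: 3.

3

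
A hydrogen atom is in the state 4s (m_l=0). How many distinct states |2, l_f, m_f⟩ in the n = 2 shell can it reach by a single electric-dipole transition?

E1 requires Δl = ±1, so l_f ∈ {-1, 1}; with 0 ≤ l_f ≤ n_f−1 = 1, the allowed l_f values are {1}.
For l_f = 1: m_f ∈ {m_i−1, m_i, m_i+1} ∩ [−1, 1] = {-1, 0, 1} → 3 states.
Total: 3.

3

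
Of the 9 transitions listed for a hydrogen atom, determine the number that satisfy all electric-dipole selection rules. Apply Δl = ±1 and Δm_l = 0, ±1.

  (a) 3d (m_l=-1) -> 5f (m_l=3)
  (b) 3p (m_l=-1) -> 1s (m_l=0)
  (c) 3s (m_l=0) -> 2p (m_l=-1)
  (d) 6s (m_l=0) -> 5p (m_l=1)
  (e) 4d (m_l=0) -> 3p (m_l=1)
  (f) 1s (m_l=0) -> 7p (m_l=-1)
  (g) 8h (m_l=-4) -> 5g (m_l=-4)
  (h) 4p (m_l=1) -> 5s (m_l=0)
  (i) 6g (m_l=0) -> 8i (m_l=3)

(a) forbidden — Δm_l = +4 (E1 requires Δm_l = 0, ±1)
(b) allowed
(c) allowed
(d) allowed
(e) allowed
(f) allowed
(g) allowed
(h) allowed
(i) forbidden — Δl = +2 (E1 requires Δl = ±1); Δm_l = +3 (E1 requires Δm_l = 0, ±1)
Total allowed: 7 of 9.

7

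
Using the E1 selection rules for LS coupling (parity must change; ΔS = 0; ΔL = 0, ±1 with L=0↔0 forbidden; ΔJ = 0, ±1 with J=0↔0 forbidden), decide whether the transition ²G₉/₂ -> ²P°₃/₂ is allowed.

ΔJ = 0, ±1 (not J=0↔0): J: 9/2 → 3/2, ΔJ = -3 — fails.
ΔL = 0, ±1 (not L=0↔0): L: 4 → 1, ΔL = -3 — fails.
ΔS = 0: S: 1/2 → 1/2 — passes.
Parity must change: even → odd — passes.
Rule(s) violated: ΔL, ΔJ.

forbidden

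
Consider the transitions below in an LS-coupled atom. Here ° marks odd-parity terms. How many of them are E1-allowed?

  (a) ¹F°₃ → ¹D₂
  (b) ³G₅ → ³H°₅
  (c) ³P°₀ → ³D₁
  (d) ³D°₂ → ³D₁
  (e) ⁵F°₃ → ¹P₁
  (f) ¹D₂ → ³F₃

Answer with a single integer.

4

(a) allowed
(b) allowed
(c) allowed
(d) allowed
(e) forbidden (ΔS, ΔL, ΔJ fail)
(f) forbidden (parity, ΔS fail)
Total allowed: 4 of 6.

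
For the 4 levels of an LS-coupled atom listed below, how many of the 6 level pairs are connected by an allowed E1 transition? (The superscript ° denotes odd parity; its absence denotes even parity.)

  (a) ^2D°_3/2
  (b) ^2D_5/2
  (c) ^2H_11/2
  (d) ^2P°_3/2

(a)–(b): allowed.
(a)–(c): forbidden (ΔL, ΔJ).
(a)–(d): forbidden (parity).
(b)–(c): forbidden (parity, ΔL, ΔJ).
(b)–(d): allowed.
(c)–(d): forbidden (ΔL, ΔJ).
Allowed pairs: 2 of 6.

2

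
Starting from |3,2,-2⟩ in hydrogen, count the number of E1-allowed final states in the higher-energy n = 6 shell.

4

E1 requires Δl = ±1, so l_f ∈ {1, 3}; with 0 ≤ l_f ≤ n_f−1 = 5, the allowed l_f values are {1, 3}.
For l_f = 1: m_f ∈ {m_i−1, m_i, m_i+1} ∩ [−1, 1] = {-1} → 1 state.
For l_f = 3: m_f ∈ {m_i−1, m_i, m_i+1} ∩ [−3, 3] = {-3, -2, -1} → 3 states.
Total: 4.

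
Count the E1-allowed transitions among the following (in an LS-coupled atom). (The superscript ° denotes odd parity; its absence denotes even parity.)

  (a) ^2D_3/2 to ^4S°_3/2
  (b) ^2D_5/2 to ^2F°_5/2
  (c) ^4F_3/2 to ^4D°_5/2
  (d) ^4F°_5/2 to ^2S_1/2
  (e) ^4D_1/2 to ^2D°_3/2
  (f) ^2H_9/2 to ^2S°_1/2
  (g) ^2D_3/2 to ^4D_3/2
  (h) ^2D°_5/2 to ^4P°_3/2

(a) forbidden (ΔS, ΔL fail)
(b) allowed
(c) allowed
(d) forbidden (ΔS, ΔL, ΔJ fail)
(e) forbidden (ΔS fails)
(f) forbidden (ΔL, ΔJ fail)
(g) forbidden (parity, ΔS fail)
(h) forbidden (parity, ΔS fail)
Total allowed: 2 of 8.

2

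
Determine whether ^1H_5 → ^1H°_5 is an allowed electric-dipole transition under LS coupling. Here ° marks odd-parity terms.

Reading off the term symbols: S 0→0, L 5→5, J 5→5, parity even→odd.
ΔL = 0, ±1 (not L=0↔0): L: 5 → 5, ΔL = +0 — ok.
ΔS = 0: S: 0 → 0 — ok.
ΔJ = 0, ±1 (not J=0↔0): J: 5 → 5, ΔJ = +0 — ok.
Parity must change: even → odd — ok.
All four E1 rules are satisfied.

allowed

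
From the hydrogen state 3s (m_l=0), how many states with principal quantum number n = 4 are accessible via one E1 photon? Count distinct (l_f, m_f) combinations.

E1 requires Δl = ±1, so l_f ∈ {-1, 1}; with 0 ≤ l_f ≤ n_f−1 = 3, the allowed l_f values are {1}.
For l_f = 1: m_f ∈ {m_i−1, m_i, m_i+1} ∩ [−1, 1] = {-1, 0, 1} → 3 states.
Total: 3.

3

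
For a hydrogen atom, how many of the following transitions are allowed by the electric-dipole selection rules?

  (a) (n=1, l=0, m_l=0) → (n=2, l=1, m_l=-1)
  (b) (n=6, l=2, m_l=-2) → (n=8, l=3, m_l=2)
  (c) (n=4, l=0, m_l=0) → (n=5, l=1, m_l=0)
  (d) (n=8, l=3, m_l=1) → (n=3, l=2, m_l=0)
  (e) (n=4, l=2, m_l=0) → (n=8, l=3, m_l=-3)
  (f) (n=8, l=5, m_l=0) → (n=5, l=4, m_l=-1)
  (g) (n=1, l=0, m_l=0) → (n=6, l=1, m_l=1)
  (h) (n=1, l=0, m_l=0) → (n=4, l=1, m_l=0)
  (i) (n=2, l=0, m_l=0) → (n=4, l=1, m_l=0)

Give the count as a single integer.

7

(a) allowed
(b) forbidden — Δm_l = +4 (E1 requires Δm_l = 0, ±1)
(c) allowed
(d) allowed
(e) forbidden — Δm_l = -3 (E1 requires Δm_l = 0, ±1)
(f) allowed
(g) allowed
(h) allowed
(i) allowed
Total allowed: 7 of 9.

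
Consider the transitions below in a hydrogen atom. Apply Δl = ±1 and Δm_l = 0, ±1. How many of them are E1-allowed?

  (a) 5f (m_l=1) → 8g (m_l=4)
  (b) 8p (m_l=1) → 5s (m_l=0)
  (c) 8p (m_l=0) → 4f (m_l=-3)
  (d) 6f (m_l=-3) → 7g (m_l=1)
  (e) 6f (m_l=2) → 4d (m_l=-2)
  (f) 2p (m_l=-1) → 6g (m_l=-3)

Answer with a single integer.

1

(a) forbidden — Δm_l = +3 (E1 requires Δm_l = 0, ±1)
(b) allowed
(c) forbidden — Δl = +2 (E1 requires Δl = ±1); Δm_l = -3 (E1 requires Δm_l = 0, ±1)
(d) forbidden — Δm_l = +4 (E1 requires Δm_l = 0, ±1)
(e) forbidden — Δm_l = -4 (E1 requires Δm_l = 0, ±1)
(f) forbidden — Δl = +3 (E1 requires Δl = ±1); Δm_l = -2 (E1 requires Δm_l = 0, ±1)
Total allowed: 1 of 6.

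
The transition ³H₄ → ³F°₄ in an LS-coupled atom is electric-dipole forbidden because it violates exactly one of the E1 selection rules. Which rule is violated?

the ΔL = 0, ±1 rule

Reading off the term symbols: S 1→1, L 5→3, J 4→4, parity even→odd.
Parity must change: even → odd — ok.
ΔS = 0: S: 1 → 1 — ok.
ΔL = 0, ±1 (not L=0↔0): L: 5 → 3, ΔL = -2 — fails.
ΔJ = 0, ±1 (not J=0↔0): J: 4 → 4, ΔJ = +0 — ok.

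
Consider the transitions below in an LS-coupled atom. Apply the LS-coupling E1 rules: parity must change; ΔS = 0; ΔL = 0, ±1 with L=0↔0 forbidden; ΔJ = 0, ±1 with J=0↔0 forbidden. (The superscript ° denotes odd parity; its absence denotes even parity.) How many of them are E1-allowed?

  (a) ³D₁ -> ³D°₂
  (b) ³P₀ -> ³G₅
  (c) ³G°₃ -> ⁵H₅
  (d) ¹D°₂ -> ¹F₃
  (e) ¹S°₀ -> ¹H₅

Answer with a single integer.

(a) allowed
(b) forbidden (parity, ΔL, ΔJ fail)
(c) forbidden (ΔS, ΔJ fail)
(d) allowed
(e) forbidden (ΔL, ΔJ fail)
Total allowed: 2 of 5.

2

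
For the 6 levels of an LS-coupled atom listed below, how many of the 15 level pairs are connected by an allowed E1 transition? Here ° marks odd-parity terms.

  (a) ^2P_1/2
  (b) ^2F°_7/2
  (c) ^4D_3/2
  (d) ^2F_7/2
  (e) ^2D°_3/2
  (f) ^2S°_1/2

3

(a)–(b): forbidden (ΔL, ΔJ).
(a)–(c): forbidden (parity, ΔS).
(a)–(d): forbidden (parity, ΔL, ΔJ).
(a)–(e): allowed.
(a)–(f): allowed.
(b)–(c): forbidden (ΔS, ΔJ).
(b)–(d): allowed.
(b)–(e): forbidden (parity, ΔJ).
(b)–(f): forbidden (parity, ΔL, ΔJ).
(c)–(d): forbidden (parity, ΔS, ΔJ).
(c)–(e): forbidden (ΔS).
(c)–(f): forbidden (ΔS, ΔL).
(d)–(e): forbidden (ΔJ).
(d)–(f): forbidden (ΔL, ΔJ).
(e)–(f): forbidden (parity, ΔL).
Allowed pairs: 3 of 15.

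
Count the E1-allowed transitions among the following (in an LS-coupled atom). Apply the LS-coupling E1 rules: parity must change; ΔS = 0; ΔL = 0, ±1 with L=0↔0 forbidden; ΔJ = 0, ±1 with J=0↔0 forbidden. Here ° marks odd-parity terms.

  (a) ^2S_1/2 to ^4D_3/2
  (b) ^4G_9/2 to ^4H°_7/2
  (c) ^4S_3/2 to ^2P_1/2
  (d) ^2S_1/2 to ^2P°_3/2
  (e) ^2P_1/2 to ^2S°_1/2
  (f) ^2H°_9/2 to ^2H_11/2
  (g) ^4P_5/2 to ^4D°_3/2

(a) forbidden (parity, ΔS, ΔL fail)
(b) allowed
(c) forbidden (parity, ΔS fail)
(d) allowed
(e) allowed
(f) allowed
(g) allowed
Total allowed: 5 of 7.

5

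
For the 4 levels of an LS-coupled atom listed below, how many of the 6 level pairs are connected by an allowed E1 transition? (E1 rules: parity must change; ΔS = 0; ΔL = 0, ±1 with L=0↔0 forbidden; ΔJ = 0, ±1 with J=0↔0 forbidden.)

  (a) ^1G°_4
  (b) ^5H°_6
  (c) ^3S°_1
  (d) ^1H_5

1

(a)–(b): forbidden (parity, ΔS, ΔJ).
(a)–(c): forbidden (parity, ΔS, ΔL, ΔJ).
(a)–(d): allowed.
(b)–(c): forbidden (parity, ΔS, ΔL, ΔJ).
(b)–(d): forbidden (ΔS).
(c)–(d): forbidden (ΔS, ΔL, ΔJ).
Allowed pairs: 1 of 6.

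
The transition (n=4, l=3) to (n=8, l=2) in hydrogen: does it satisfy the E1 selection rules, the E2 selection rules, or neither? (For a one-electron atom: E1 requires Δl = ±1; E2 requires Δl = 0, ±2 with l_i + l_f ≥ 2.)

E1

Δl = 2 − 3 = -1; l_i + l_f = 5.
E1 (Δl = ±1): satisfied.
E2 (Δl = 0,±2, l_i+l_f ≥ 2): not satisfied.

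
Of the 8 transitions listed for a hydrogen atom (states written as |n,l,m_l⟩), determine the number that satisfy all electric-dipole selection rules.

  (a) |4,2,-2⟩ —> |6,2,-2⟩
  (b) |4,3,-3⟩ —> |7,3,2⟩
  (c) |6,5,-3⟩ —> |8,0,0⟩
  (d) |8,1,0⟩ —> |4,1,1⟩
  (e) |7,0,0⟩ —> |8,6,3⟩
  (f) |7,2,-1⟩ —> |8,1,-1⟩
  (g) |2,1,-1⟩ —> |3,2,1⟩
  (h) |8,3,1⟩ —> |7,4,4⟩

1

(a) forbidden — Δl = +0 (E1 requires Δl = ±1)
(b) forbidden — Δl = +0 (E1 requires Δl = ±1); Δm_l = +5 (E1 requires Δm_l = 0, ±1)
(c) forbidden — Δl = -5 (E1 requires Δl = ±1); Δm_l = +3 (E1 requires Δm_l = 0, ±1)
(d) forbidden — Δl = +0 (E1 requires Δl = ±1)
(e) forbidden — Δl = +6 (E1 requires Δl = ±1); Δm_l = +3 (E1 requires Δm_l = 0, ±1)
(f) allowed
(g) forbidden — Δm_l = +2 (E1 requires Δm_l = 0, ±1)
(h) forbidden — Δm_l = +3 (E1 requires Δm_l = 0, ±1)
Total allowed: 1 of 8.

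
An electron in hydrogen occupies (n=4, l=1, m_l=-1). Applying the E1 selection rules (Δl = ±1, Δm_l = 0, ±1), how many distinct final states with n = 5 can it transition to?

E1 requires Δl = ±1, so l_f ∈ {0, 2}; with 0 ≤ l_f ≤ n_f−1 = 4, the allowed l_f values are {0, 2}.
For l_f = 0: m_f ∈ {m_i−1, m_i, m_i+1} ∩ [−0, 0] = {0} → 1 state.
For l_f = 2: m_f ∈ {m_i−1, m_i, m_i+1} ∩ [−2, 2] = {-2, -1, 0} → 3 states.
Total: 4.

4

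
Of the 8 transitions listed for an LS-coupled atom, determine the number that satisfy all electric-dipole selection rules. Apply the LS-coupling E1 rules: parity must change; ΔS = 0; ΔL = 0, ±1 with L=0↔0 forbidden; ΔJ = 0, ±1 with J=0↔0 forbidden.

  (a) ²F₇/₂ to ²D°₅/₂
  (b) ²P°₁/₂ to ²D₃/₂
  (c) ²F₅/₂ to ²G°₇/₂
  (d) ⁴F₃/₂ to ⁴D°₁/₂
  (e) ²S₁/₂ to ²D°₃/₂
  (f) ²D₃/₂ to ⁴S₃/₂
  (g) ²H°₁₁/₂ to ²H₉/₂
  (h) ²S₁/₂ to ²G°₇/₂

5

(a) allowed
(b) allowed
(c) allowed
(d) allowed
(e) forbidden (ΔL fails)
(f) forbidden (parity, ΔS, ΔL fail)
(g) allowed
(h) forbidden (ΔL, ΔJ fail)
Total allowed: 5 of 8.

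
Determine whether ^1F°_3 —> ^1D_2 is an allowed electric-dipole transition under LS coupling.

Initial level: S=0, L=3, J=3, parity odd. Final level: S=0, L=2, J=2, parity even.
Parity must change: odd → even — satisfied.
ΔS = 0: S: 0 → 0 — satisfied.
ΔL = 0, ±1 (not L=0↔0): L: 3 → 2, ΔL = -1 — satisfied.
ΔJ = 0, ±1 (not J=0↔0): J: 3 → 2, ΔJ = -1 — satisfied.
All four E1 rules are satisfied.

allowed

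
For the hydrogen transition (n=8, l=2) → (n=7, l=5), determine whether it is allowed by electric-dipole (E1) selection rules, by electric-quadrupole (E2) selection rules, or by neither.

Δl = 5 − 2 = +3; l_i + l_f = 7.
E1 (Δl = ±1): not satisfied.
E2 (Δl = 0,±2, l_i+l_f ≥ 2): not satisfied.

neither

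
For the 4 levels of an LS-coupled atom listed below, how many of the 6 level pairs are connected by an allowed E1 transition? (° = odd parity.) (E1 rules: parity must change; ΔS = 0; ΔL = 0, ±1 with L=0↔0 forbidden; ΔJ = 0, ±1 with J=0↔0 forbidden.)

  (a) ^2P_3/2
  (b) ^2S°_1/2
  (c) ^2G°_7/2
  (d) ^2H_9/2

(a)–(b): allowed.
(a)–(c): forbidden (ΔL, ΔJ).
(a)–(d): forbidden (parity, ΔL, ΔJ).
(b)–(c): forbidden (parity, ΔL, ΔJ).
(b)–(d): forbidden (ΔL, ΔJ).
(c)–(d): allowed.
Allowed pairs: 2 of 6.

2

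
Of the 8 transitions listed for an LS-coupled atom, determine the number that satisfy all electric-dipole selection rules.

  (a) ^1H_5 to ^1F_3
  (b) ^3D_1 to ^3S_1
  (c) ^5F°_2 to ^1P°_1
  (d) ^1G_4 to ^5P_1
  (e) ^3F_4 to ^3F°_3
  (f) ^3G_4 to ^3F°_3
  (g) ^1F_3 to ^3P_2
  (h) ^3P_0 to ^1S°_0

2

(a) forbidden (parity, ΔL, ΔJ fail)
(b) forbidden (parity, ΔL fail)
(c) forbidden (parity, ΔS, ΔL fail)
(d) forbidden (parity, ΔS, ΔL, ΔJ fail)
(e) allowed
(f) allowed
(g) forbidden (parity, ΔS, ΔL fail)
(h) forbidden (ΔS, ΔJ fail)
Total allowed: 2 of 8.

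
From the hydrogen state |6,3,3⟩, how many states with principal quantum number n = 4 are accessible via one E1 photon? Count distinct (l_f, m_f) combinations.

1

E1 requires Δl = ±1, so l_f ∈ {2, 4}; with 0 ≤ l_f ≤ n_f−1 = 3, the allowed l_f values are {2}.
For l_f = 2: m_f ∈ {m_i−1, m_i, m_i+1} ∩ [−2, 2] = {2} → 1 state.
Total: 1.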